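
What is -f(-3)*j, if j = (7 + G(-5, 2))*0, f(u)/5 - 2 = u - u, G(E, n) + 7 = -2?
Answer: 0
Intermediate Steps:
G(E, n) = -9 (G(E, n) = -7 - 2 = -9)
f(u) = 10 (f(u) = 10 + 5*(u - u) = 10 + 5*0 = 10 + 0 = 10)
j = 0 (j = (7 - 9)*0 = -2*0 = 0)
-f(-3)*j = -10*0 = -1*0 = 0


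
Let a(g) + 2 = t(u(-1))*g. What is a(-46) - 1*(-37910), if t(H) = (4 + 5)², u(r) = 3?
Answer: 34182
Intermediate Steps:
t(H) = 81 (t(H) = 9² = 81)
a(g) = -2 + 81*g
a(-46) - 1*(-37910) = (-2 + 81*(-46)) - 1*(-37910) = (-2 - 3726) + 37910 = -3728 + 37910 = 34182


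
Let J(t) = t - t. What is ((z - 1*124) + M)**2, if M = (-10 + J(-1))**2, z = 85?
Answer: 3721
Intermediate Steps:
J(t) = 0
M = 100 (M = (-10 + 0)**2 = (-10)**2 = 100)
((z - 1*124) + M)**2 = ((85 - 1*124) + 100)**2 = ((85 - 124) + 100)**2 = (-39 + 100)**2 = 61**2 = 3721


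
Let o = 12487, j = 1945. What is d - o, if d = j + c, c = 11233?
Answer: 691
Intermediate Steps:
d = 13178 (d = 1945 + 11233 = 13178)
d - o = 13178 - 1*12487 = 13178 - 12487 = 691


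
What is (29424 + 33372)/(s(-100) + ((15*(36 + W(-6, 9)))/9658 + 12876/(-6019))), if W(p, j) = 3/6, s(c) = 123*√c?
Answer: -196410763467444004336/2272228686933630721169 - 116005254952842557793920*I/2272228686933630721169 ≈ -0.08644 - 51.054*I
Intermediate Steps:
W(p, j) = ½ (W(p, j) = 3*(⅙) = ½)
(29424 + 33372)/(s(-100) + ((15*(36 + W(-6, 9)))/9658 + 12876/(-6019))) = (29424 + 33372)/(123*√(-100) + ((15*(36 + ½))/9658 + 12876/(-6019))) = 62796/(123*(10*I) + ((15*(73/2))*(1/9658) + 12876*(-1/6019))) = 62796/(1230*I + ((1095/2)*(1/9658) - 12876/6019)) = 62796/(1230*I + (1095/19316 - 12876/6019)) = 62796/(1230*I - 242122011/116263004) = 62796/(-242122011/116263004 + 1230*I) = 62796*(13517086099104016*(-242122011/116263004 - 1230*I)/20450058182402676490521) = 282939646226445262912*(-242122011/116263004 - 1230*I)/6816686060800892163507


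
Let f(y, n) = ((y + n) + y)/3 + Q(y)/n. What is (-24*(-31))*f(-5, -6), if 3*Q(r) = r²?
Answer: -15004/3 ≈ -5001.3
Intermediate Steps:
Q(r) = r²/3
f(y, n) = n/3 + 2*y/3 + y²/(3*n) (f(y, n) = ((y + n) + y)/3 + (y²/3)/n = ((n + y) + y)*(⅓) + y²/(3*n) = (n + 2*y)*(⅓) + y²/(3*n) = (n/3 + 2*y/3) + y²/(3*n) = n/3 + 2*y/3 + y²/(3*n))
(-24*(-31))*f(-5, -6) = (-24*(-31))*((⅓)*((-5)² - 6*(-6 + 2*(-5)))/(-6)) = 744*((⅓)*(-⅙)*(25 - 6*(-6 - 10))) = 744*((⅓)*(-⅙)*(25 - 6*(-16))) = 744*((⅓)*(-⅙)*(25 + 96)) = 744*((⅓)*(-⅙)*121) = 744*(-121/18) = -15004/3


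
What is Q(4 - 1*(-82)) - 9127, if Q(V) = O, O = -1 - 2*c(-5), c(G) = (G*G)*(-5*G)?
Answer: -10378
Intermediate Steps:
c(G) = -5*G**3 (c(G) = G**2*(-5*G) = -5*G**3)
O = -1251 (O = -1 - (-10)*(-5)**3 = -1 - (-10)*(-125) = -1 - 2*625 = -1 - 1250 = -1251)
Q(V) = -1251
Q(4 - 1*(-82)) - 9127 = -1251 - 9127 = -10378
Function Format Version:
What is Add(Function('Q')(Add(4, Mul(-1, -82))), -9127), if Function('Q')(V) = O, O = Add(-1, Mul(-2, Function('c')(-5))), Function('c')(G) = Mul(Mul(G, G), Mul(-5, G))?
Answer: -10378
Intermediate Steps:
Function('c')(G) = Mul(-5, Pow(G, 3)) (Function('c')(G) = Mul(Pow(G, 2), Mul(-5, G)) = Mul(-5, Pow(G, 3)))
O = -1251 (O = Add(-1, Mul(-2, Mul(-5, Pow(-5, 3)))) = Add(-1, Mul(-2, Mul(-5, -125))) = Add(-1, Mul(-2, 625)) = Add(-1, -1250) = -1251)
Function('Q')(V) = -1251
Add(Function('Q')(Add(4, Mul(-1, -82))), -9127) = Add(-1251, -9127) = -10378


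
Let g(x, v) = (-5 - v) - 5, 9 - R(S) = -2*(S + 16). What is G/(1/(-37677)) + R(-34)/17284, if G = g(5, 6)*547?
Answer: 5699383513509/17284 ≈ 3.2975e+8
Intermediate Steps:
R(S) = 41 + 2*S (R(S) = 9 - (-2)*(S + 16) = 9 - (-2)*(16 + S) = 9 - (-32 - 2*S) = 9 + (32 + 2*S) = 41 + 2*S)
g(x, v) = -10 - v
G = -8752 (G = (-10 - 1*6)*547 = (-10 - 6)*547 = -16*547 = -8752)
G/(1/(-37677)) + R(-34)/17284 = -8752/(1/(-37677)) + (41 + 2*(-34))/17284 = -8752/(-1/37677) + (41 - 68)*(1/17284) = -8752*(-37677) - 27*1/17284 = 329749104 - 27/17284 = 5699383513509/17284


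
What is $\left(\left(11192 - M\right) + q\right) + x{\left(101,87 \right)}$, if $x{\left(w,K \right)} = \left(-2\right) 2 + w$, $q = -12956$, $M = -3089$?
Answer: $1422$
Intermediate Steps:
$x{\left(w,K \right)} = -4 + w$
$\left(\left(11192 - M\right) + q\right) + x{\left(101,87 \right)} = \left(\left(11192 - -3089\right) - 12956\right) + \left(-4 + 101\right) = \left(\left(11192 + 3089\right) - 12956\right) + 97 = \left(14281 - 12956\right) + 97 = 1325 + 97 = 1422$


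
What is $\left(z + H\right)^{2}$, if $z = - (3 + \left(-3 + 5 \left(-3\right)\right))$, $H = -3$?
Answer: $144$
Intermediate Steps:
$z = 15$ ($z = - (3 - 18) = \left(-1\right) \left(-15\right) = 15$)
$\left(z + H\right)^{2} = \left(15 - 3\right)^{2} = 12^{2} = 144$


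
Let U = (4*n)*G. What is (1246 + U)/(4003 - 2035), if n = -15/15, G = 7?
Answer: 203/328 ≈ 0.61890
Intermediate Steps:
n = -1 (n = -15*1/15 = -1)
U = -28 (U = (4*(-1))*7 = -4*7 = -28)
(1246 + U)/(4003 - 2035) = (1246 - 28)/(4003 - 2035) = 1218/1968 = 1218*(1/1968) = 203/328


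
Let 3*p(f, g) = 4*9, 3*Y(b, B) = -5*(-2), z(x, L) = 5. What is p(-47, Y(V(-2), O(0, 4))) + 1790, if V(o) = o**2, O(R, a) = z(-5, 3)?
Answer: 1802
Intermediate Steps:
O(R, a) = 5
Y(b, B) = 10/3 (Y(b, B) = (-5*(-2))/3 = (1/3)*10 = 10/3)
p(f, g) = 12 (p(f, g) = (4*9)/3 = (1/3)*36 = 12)
p(-47, Y(V(-2), O(0, 4))) + 1790 = 12 + 1790 = 1802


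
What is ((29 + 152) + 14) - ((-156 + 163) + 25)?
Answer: 163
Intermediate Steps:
((29 + 152) + 14) - ((-156 + 163) + 25) = (181 + 14) - (7 + 25) = 195 - 1*32 = 195 - 32 = 163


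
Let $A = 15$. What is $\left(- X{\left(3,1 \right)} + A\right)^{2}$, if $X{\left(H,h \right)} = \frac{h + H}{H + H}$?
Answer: $\frac{1849}{9} \approx 205.44$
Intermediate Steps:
$X{\left(H,h \right)} = \frac{H + h}{2 H}$
$\left(- X{\left(3,1 \right)} + A\right)^{2} = \left(- \frac{3 + 1}{2 \cdot 3} + 15\right)^{2} = \left(- \frac{4}{2 \cdot 3} + 15\right)^{2} = \left(\left(-1\right) \frac{2}{3} + 15\right)^{2} = \left(- \frac{2}{3} + 15\right)^{2} = \left(\frac{43}{3}\right)^{2} = \frac{1849}{9}$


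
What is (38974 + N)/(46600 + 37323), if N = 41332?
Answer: 80306/83923 ≈ 0.95690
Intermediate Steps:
(38974 + N)/(46600 + 37323) = (38974 + 41332)/(46600 + 37323) = 80306/83923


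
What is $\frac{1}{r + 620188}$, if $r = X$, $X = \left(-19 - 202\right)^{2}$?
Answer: $\frac{1}{669029} \approx 1.4947 \cdot 10^{-6}$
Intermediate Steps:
$X = 48841$ ($X = \left(-221\right)^{2} = 48841$)
$r = 48841$
$\frac{1}{r + 620188} = \frac{1}{48841 + 620188} = \frac{1}{669029}$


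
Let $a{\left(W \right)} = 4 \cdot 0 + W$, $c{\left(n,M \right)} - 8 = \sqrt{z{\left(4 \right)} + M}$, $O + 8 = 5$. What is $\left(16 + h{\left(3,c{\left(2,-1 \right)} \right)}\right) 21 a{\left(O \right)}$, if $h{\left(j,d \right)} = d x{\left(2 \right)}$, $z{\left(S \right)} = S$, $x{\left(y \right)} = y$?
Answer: $-2016 - 126 \sqrt{3} \approx -2234.2$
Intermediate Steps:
$O = -3$ ($O = -8 + 5 = -3$)
$c{\left(n,M \right)} = 8 + \sqrt{4 + M}$
$h{\left(j,d \right)} = 2 d$ ($h{\left(j,d \right)} = d 2 = 2 d$)
$a{\left(W \right)} = W$ ($a{\left(W \right)} = 0 + W = W$)
$\left(16 + h{\left(3,c{\left(2,-1 \right)} \right)}\right) 21 a{\left(O \right)} = \left(16 + 2 \left(8 + \sqrt{4 - 1}\right)\right) 21 \left(-3\right) = \left(16 + 2 \left(8 + \sqrt{3}\right)\right) 21 \left(-3\right) = \left(16 + \left(16 + 2 \sqrt{3}\right)\right) 21 \left(-3\right) = \left(32 + 2 \sqrt{3}\right) 21 \left(-3\right) = \left(672 + 42 \sqrt{3}\right) \left(-3\right) = -2016 - 126 \sqrt{3}$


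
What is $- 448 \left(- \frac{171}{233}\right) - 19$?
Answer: $\frac{72181}{233} \approx 309.79$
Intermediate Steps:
$- 448 \left(- \frac{171}{233}\right) - 19 = - 448 \left(\left(-171\right) \frac{1}{233}\right) - 19 = \left(-448\right) \left(- \frac{171}{233}\right) - 19 = \frac{76608}{233} - 19 = \frac{72181}{233}$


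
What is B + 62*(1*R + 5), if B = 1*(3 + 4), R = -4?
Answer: 69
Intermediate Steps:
B = 7 (B = 1*7 = 7)
B + 62*(1*R + 5) = 7 + 62*(1*(-4) + 5) = 7 + 62*(-4 + 5) = 7 + 62*1 = 7 + 62 = 69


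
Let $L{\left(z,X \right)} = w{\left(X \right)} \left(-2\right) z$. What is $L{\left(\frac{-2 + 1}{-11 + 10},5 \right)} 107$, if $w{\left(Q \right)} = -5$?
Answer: $1070$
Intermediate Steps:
$L{\left(z,X \right)} = 10 z$ ($L{\left(z,X \right)} = \left(-5\right) \left(-2\right) z = 10 z$)
$L{\left(\frac{-2 + 1}{-11 + 10},5 \right)} 107 = 10 \frac{-2 + 1}{-11 + 10} \cdot 107 = 10 \left(- \frac{1}{-1}\right) 107 = 10 \left(\left(-1\right) \left(-1\right)\right) 107 = 10 \cdot 1 \cdot 107 = 10 \cdot 107 = 1070$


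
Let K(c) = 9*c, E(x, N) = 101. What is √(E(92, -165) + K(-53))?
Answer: 2*I*√94 ≈ 19.391*I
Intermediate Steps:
√(E(92, -165) + K(-53)) = √(101 + 9*(-53)) = √(101 - 477) = √(-376) = 2*I*√94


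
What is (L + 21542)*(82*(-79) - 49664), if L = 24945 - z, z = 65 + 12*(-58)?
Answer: -2645298756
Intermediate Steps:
z = -631 (z = 65 - 696 = -631)
L = 25576 (L = 24945 - 1*(-631) = 24945 + 631 = 25576)
(L + 21542)*(82*(-79) - 49664) = (25576 + 21542)*(82*(-79) - 49664) = 47118*(-6478 - 49664) = 47118*(-56142) = -2645298756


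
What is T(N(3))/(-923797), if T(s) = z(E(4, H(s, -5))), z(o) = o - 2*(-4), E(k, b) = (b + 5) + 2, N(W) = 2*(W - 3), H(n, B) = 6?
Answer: -3/131971 ≈ -2.2732e-5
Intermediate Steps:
N(W) = -6 + 2*W (N(W) = 2*(-3 + W) = -6 + 2*W)
E(k, b) = 7 + b (E(k, b) = (5 + b) + 2 = 7 + b)
z(o) = 8 + o (z(o) = o - 1*(-8) = o + 8 = 8 + o)
T(s) = 21 (T(s) = 8 + (7 + 6) = 8 + 13 = 21)
T(N(3))/(-923797) = 21/(-923797) = 21*(-1/923797) = -3/131971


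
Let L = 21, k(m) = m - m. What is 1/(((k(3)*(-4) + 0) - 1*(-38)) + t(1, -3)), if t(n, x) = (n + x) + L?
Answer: 1/57 ≈ 0.017544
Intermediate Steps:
k(m) = 0
t(n, x) = 21 + n + x (t(n, x) = (n + x) + 21 = 21 + n + x)
1/(((k(3)*(-4) + 0) - 1*(-38)) + t(1, -3)) = 1/(((0*(-4) + 0) - 1*(-38)) + (21 + 1 - 3)) = 1/(((0 + 0) + 38) + 19) = 1/((0 + 38) + 19) = 1/(38 + 19) = 1/57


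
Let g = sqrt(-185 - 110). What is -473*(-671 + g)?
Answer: 317383 - 473*I*sqrt(295) ≈ 3.1738e+5 - 8124.0*I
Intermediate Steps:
g = I*sqrt(295) (g = sqrt(-295) = I*sqrt(295) ≈ 17.176*I)
-473*(-671 + g) = -473*(-671 + I*sqrt(295)) = 317383 - 473*I*sqrt(295)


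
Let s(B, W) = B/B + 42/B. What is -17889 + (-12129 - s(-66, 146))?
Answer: -330202/11 ≈ -30018.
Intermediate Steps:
s(B, W) = 1 + 42/B
-17889 + (-12129 - s(-66, 146)) = -17889 + (-12129 - (42 - 66)/(-66)) = -17889 + (-12129 - (-1)*(-24)/66) = -17889 + (-12129 - 1*4/11) = -17889 + (-12129 - 4/11) = -17889 - 133423/11 = -330202/11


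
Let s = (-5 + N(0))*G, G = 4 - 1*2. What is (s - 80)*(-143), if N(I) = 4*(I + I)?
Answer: 12870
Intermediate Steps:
N(I) = 8*I (N(I) = 4*(2*I) = 8*I)
G = 2 (G = 4 - 2 = 2)
s = -10 (s = (-5 + 8*0)*2 = (-5 + 0)*2 = -5*2 = -10)
(s - 80)*(-143) = (-10 - 80)*(-143) = -90*(-143) = 12870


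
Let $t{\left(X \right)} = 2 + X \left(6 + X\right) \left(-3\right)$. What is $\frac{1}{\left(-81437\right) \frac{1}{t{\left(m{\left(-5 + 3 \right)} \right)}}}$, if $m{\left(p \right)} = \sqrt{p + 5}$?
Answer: $\frac{7}{81437} + \frac{18 \sqrt{3}}{81437} \approx 0.00046879$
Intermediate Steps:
$m{\left(p \right)} = \sqrt{5 + p}$
$t{\left(X \right)} = 2 + X \left(-18 - 3 X\right)$
$\frac{1}{\left(-81437\right) \frac{1}{t{\left(m{\left(-5 + 3 \right)} \right)}}} = \frac{1}{\left(-81437\right) \frac{1}{2 - 18 \sqrt{5 + \left(-5 + 3\right)} - 3 \left(\sqrt{5 + \left(-5 + 3\right)}\right)^{2}}} = \frac{1}{\left(-81437\right) \frac{1}{2 - 18 \sqrt{5 - 2} - 3 \left(\sqrt{5 - 2}\right)^{2}}} = \frac{1}{\left(-81437\right) \frac{1}{2 - 18 \sqrt{3} - 3 \left(\sqrt{3}\right)^{2}}} = \frac{1}{\left(-81437\right) \frac{1}{2 - 18 \sqrt{3} - 9}} = \frac{1}{\left(-81437\right) \frac{1}{-7 - 18 \sqrt{3}}} = \frac{7}{81437} + \frac{18 \sqrt{3}}{81437}$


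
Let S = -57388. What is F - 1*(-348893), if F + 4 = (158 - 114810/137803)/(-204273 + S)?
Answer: 12580124680152023/36057670783 ≈ 3.4889e+5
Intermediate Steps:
F = -144252341196/36057670783 (F = -4 + (158 - 114810/137803)/(-204273 - 57388) = -4 + (158 - 114810*1/137803)/(-261661) = -4 + (158 - 114810/137803)*(-1/261661) = -4 + (21658064/137803)*(-1/261661) = -4 - 21658064/36057670783 = -144252341196/36057670783 ≈ -4.0006)
F - 1*(-348893) = -144252341196/36057670783 - 1*(-348893) = -144252341196/36057670783 + 348893 = 12580124680152023/36057670783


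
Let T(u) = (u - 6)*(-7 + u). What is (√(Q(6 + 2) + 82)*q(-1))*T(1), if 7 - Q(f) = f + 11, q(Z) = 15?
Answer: 450*√70 ≈ 3765.0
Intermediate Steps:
T(u) = (-7 + u)*(-6 + u) (T(u) = (-6 + u)*(-7 + u) = (-7 + u)*(-6 + u))
Q(f) = -4 - f (Q(f) = 7 - (f + 11) = 7 - (11 + f) = 7 + (-11 - f) = -4 - f)
(√(Q(6 + 2) + 82)*q(-1))*T(1) = (√((-4 - (6 + 2)) + 82)*15)*(42 + 1² - 13*1) = (√((-4 - 1*8) + 82)*15)*(42 + 1 - 13) = (√((-4 - 8) + 82)*15)*30 = (√(-12 + 82)*15)*30 = (√70*15)*30 = (15*√70)*30 = 450*√70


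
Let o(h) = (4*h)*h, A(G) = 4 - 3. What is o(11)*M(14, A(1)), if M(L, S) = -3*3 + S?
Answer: -3872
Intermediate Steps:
A(G) = 1
M(L, S) = -9 + S
o(h) = 4*h**2
o(11)*M(14, A(1)) = (4*11**2)*(-9 + 1) = (4*121)*(-8) = 484*(-8) = -3872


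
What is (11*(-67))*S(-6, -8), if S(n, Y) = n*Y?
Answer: -35376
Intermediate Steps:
S(n, Y) = Y*n
(11*(-67))*S(-6, -8) = (11*(-67))*(-8*(-6)) = -737*48 = -35376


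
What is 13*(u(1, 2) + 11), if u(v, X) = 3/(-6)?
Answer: 273/2 ≈ 136.50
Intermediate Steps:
u(v, X) = -½ (u(v, X) = 3*(-⅙) = -½)
13*(u(1, 2) + 11) = 13*(-½ + 11) = 13*(21/2) = 273/2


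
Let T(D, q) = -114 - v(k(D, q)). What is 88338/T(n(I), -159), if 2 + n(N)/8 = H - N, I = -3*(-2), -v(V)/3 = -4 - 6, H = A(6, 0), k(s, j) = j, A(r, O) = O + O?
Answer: -14723/24 ≈ -613.46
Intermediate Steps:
A(r, O) = 2*O
H = 0 (H = 2*0 = 0)
v(V) = 30 (v(V) = -3*(-4 - 6) = -3*(-10) = 30)
I = 6
n(N) = -16 - 8*N (n(N) = -16 + 8*(0 - N) = -16 + 8*(-N) = -16 - 8*N)
T(D, q) = -144 (T(D, q) = -114 - 1*30 = -114 - 30 = -144)
88338/T(n(I), -159) = 88338/(-144) = 88338*(-1/144) = -14723/24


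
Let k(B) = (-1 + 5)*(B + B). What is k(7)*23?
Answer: 1288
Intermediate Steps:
k(B) = 8*B (k(B) = 4*(2*B) = 8*B)
k(7)*23 = (8*7)*23 = 56*23 = 1288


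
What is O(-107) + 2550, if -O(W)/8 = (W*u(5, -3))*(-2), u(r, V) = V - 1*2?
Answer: 11110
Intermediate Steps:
u(r, V) = -2 + V (u(r, V) = V - 2 = -2 + V)
O(W) = -80*W (O(W) = -8*W*(-2 - 3)*(-2) = -8*W*(-5)*(-2) = -8*(-5*W)*(-2) = -80*W)
O(-107) + 2550 = -80*(-107) + 2550 = 8560 + 2550 = 11110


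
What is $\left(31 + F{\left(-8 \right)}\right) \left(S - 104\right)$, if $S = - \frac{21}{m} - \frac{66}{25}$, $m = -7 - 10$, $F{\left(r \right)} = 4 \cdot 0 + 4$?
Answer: $- \frac{313579}{85} \approx -3689.2$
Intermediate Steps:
$F{\left(r \right)} = 4$ ($F{\left(r \right)} = 0 + 4 = 4$)
$m = -17$
$S = - \frac{597}{425}$ ($S = - \frac{21}{-17} - \frac{66}{25} = \left(-21\right) \left(- \frac{1}{17}\right) - \frac{66}{25} = \frac{21}{17} - \frac{66}{25} = - \frac{597}{425} \approx -1.4047$)
$\left(31 + F{\left(-8 \right)}\right) \left(S - 104\right) = \left(31 + 4\right) \left(- \frac{597}{425} - 104\right) = 35 \left(- \frac{44797}{425}\right) = - \frac{313579}{85}$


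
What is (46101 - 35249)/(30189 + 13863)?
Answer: 2713/11013 ≈ 0.24635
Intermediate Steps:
(46101 - 35249)/(30189 + 13863) = 10852/44052 = 10852*(1/44052) = 2713/11013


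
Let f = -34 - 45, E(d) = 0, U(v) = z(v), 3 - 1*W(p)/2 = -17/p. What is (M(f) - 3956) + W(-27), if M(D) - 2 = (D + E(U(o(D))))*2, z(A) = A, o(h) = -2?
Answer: -110896/27 ≈ -4107.3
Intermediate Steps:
W(p) = 6 + 34/p (W(p) = 6 - (-34)/p = 6 + 34/p)
U(v) = v
f = -79
M(D) = 2 + 2*D (M(D) = 2 + (D + 0)*2 = 2 + D*2 = 2 + 2*D)
(M(f) - 3956) + W(-27) = ((2 + 2*(-79)) - 3956) + (6 + 34/(-27)) = ((2 - 158) - 3956) + (6 + 34*(-1/27)) = (-156 - 3956) + (6 - 34/27) = -4112 + 128/27 = -110896/27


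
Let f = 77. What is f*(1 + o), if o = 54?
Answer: 4235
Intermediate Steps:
f*(1 + o) = 77*(1 + 54) = 77*55 = 4235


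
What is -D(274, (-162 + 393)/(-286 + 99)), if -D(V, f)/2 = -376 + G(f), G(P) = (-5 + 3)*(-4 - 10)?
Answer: -696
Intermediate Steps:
G(P) = 28 (G(P) = -2*(-14) = 28)
D(V, f) = 696 (D(V, f) = -2*(-376 + 28) = -2*(-348) = 696)
-D(274, (-162 + 393)/(-286 + 99)) = -1*696 = -696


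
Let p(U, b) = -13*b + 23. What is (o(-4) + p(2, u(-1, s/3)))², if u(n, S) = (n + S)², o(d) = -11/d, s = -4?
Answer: 2627641/1296 ≈ 2027.5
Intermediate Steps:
u(n, S) = (S + n)²
p(U, b) = 23 - 13*b
(o(-4) + p(2, u(-1, s/3)))² = (-11/(-4) + (23 - 13*(-4/3 - 1)²))² = (-11*(-¼) + (23 - 13*(-4*⅓ - 1)²))² = (11/4 + (23 - 13*(-4/3 - 1)²))² = (11/4 + (23 - 13*(-7/3)²))² = (11/4 + (23 - 13*49/9))² = (11/4 + (23 - 637/9))² = (11/4 - 430/9)² = (-1621/36)² = 2627641/1296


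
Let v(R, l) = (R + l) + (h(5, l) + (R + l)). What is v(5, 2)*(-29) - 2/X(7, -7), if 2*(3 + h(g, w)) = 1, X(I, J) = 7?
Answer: -4673/14 ≈ -333.79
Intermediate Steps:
h(g, w) = -5/2 (h(g, w) = -3 + (½)*1 = -3 + ½ = -5/2)
v(R, l) = -5/2 + 2*R + 2*l (v(R, l) = (R + l) + (-5/2 + (R + l)) = (R + l) + (-5/2 + R + l) = -5/2 + 2*R + 2*l)
v(5, 2)*(-29) - 2/X(7, -7) = (-5/2 + 2*5 + 2*2)*(-29) - 2/7 = (-5/2 + 10 + 4)*(-29) - 2*⅐ = (23/2)*(-29) - 2/7 = -667/2 - 2/7 = -4673/14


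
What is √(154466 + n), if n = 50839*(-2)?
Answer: 2*√13197 ≈ 229.76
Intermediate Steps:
n = -101678
√(154466 + n) = √(154466 - 101678) = √52788 = 2*√13197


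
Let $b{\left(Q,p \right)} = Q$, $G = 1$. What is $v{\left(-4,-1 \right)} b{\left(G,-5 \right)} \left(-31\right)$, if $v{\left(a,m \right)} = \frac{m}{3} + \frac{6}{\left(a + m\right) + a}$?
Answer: $31$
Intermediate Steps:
$v{\left(a,m \right)} = \frac{6}{m + 2 a} + \frac{m}{3}$ ($v{\left(a,m \right)} = m \frac{1}{3} + \frac{6}{m + 2 a} = \frac{m}{3} + \frac{6}{m + 2 a} = \frac{6}{m + 2 a} + \frac{m}{3}$)
$v{\left(-4,-1 \right)} b{\left(G,-5 \right)} \left(-31\right) = \frac{18 + \left(-1\right)^{2} + 2 \left(-4\right) \left(-1\right)}{3 \left(-1 + 2 \left(-4\right)\right)} 1 \left(-31\right) = \frac{18 + 1 + 8}{3 \left(-1 - 8\right)} 1 \left(-31\right) = \frac{1}{3} \frac{1}{-9} \cdot 27 \cdot 1 \left(-31\right) = \frac{1}{3} \left(- \frac{1}{9}\right) 27 \cdot 1 \left(-31\right) = \left(-1\right) 1 \left(-31\right) = \left(-1\right) \left(-31\right) = 31$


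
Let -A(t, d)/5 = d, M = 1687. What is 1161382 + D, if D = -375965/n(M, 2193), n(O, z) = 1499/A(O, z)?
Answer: 5863367843/1499 ≈ 3.9115e+6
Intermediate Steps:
A(t, d) = -5*d
n(O, z) = -1499/(5*z) (n(O, z) = 1499/((-5*z)) = 1499*(-1/(5*z)) = -1499/(5*z))
D = 4122456225/1499 (D = -375965/((-1499/5/2193)) = -375965/((-1499/5*1/2193)) = -375965/(-1499/10965) = -375965*(-10965/1499) = 4122456225/1499 ≈ 2.7501e+6)
1161382 + D = 1161382 + 4122456225/1499 = 5863367843/1499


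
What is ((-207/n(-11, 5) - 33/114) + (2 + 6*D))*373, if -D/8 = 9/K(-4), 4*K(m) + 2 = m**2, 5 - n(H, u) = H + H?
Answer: -38511877/798 ≈ -48261.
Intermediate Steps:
n(H, u) = 5 - 2*H (n(H, u) = 5 - (H + H) = 5 - 2*H)
K(m) = -1/2 + m**2/4
D = -144/7 (D = -72/(-1/2 + (1/4)*(-4)**2) = -72/(-1/2 + (1/4)*16) = -72/(-1/2 + 4) = -72/7/2 = -72*2/7 = -8*18/7 = -144/7 ≈ -20.571)
((-207/n(-11, 5) - 33/114) + (2 + 6*D))*373 = ((-207/(5 - 2*(-11)) - 33/114) + (2 + 6*(-144/7)))*373 = ((-207/(5 + 22) - 33*1/114) + (2 - 864/7))*373 = ((-207/27 - 11/38) - 850/7)*373 = ((-207*1/27 - 11/38) - 850/7)*373 = ((-23/3 - 11/38) - 850/7)*373 = (-907/114 - 850/7)*373 = -103249/798*373 = -38511877/798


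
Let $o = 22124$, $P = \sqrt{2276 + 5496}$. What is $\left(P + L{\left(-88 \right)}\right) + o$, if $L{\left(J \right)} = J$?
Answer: $22036 + 2 \sqrt{1943} \approx 22124.0$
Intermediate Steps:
$P = 2 \sqrt{1943}$ ($P = \sqrt{7772} = 2 \sqrt{1943} \approx 88.159$)
$\left(P + L{\left(-88 \right)}\right) + o = \left(2 \sqrt{1943} - 88\right) + 22124 = \left(-88 + 2 \sqrt{1943}\right) + 22124 = 22036 + 2 \sqrt{1943}$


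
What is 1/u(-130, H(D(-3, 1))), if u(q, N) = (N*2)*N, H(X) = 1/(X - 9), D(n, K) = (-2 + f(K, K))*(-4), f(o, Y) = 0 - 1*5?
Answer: 361/2 ≈ 180.50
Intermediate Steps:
f(o, Y) = -5 (f(o, Y) = 0 - 5 = -5)
D(n, K) = 28 (D(n, K) = (-2 - 5)*(-4) = -7*(-4) = 28)
H(X) = 1/(-9 + X)
u(q, N) = 2*N**2 (u(q, N) = (2*N)*N = 2*N**2)
1/u(-130, H(D(-3, 1))) = 1/(2*(1/(-9 + 28))**2) = 1/(2*(1/19)**2) = 1/(2*(1/361)) = 1/(2/361) = 361/2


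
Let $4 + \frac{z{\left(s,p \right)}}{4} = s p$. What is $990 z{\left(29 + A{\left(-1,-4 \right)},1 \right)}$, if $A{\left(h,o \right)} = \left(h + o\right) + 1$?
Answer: $83160$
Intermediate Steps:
$A{\left(h,o \right)} = 1 + h + o$
$z{\left(s,p \right)} = -16 + 4 p s$ ($z{\left(s,p \right)} = -16 + 4 s p = -16 + 4 p s$)
$990 z{\left(29 + A{\left(-1,-4 \right)},1 \right)} = 990 \left(-16 + 4 \cdot 1 \left(29 - 4\right)\right) = 990 \left(-16 + 4 \cdot 1 \cdot 25\right) = 990 \left(-16 + 100\right) = 990 \cdot 84 = 83160$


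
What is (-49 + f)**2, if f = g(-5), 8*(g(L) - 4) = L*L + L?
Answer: 7225/4 ≈ 1806.3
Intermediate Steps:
g(L) = 4 + L/8 + L**2/8 (g(L) = 4 + (L*L + L)/8 = 4 + (L**2 + L)/8 = 4 + (L + L**2)/8 = 4 + (L/8 + L**2/8) = 4 + L/8 + L**2/8)
f = 13/2 (f = 4 + (1/8)*(-5) + (1/8)*(-5)**2 = 4 - 5/8 + (1/8)*25 = 4 - 5/8 + 25/8 = 13/2 ≈ 6.5000)
(-49 + f)**2 = (-49 + 13/2)**2 = (-85/2)**2 = 7225/4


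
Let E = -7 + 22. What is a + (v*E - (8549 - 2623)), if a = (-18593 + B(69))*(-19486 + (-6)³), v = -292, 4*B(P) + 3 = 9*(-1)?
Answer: 366368086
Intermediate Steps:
B(P) = -3 (B(P) = -¾ + (9*(-1))/4 = -¾ + (¼)*(-9) = -¾ - 9/4 = -3)
E = 15
a = 366378392 (a = (-18593 - 3)*(-19486 + (-6)³) = -18596*(-19486 - 216) = -18596*(-19702) = 366378392)
a + (v*E - (8549 - 2623)) = 366378392 + (-292*15 - (8549 - 2623)) = 366378392 + (-4380 - 1*5926) = 366378392 + (-4380 - 5926) = 366378392 - 10306 = 366368086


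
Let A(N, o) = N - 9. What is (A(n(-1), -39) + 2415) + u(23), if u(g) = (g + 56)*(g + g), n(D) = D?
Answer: 6039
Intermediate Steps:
A(N, o) = -9 + N
u(g) = 2*g*(56 + g) (u(g) = (56 + g)*(2*g) = 2*g*(56 + g))
(A(n(-1), -39) + 2415) + u(23) = ((-9 - 1) + 2415) + 2*23*(56 + 23) = (-10 + 2415) + 2*23*79 = 2405 + 3634 = 6039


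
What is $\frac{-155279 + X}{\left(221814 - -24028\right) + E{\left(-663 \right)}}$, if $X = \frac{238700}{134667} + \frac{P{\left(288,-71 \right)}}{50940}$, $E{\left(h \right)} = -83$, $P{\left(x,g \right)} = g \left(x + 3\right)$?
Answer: $- \frac{118354975254923}{187321250251980} \approx -0.63183$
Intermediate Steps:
$P{\left(x,g \right)} = g \left(3 + x\right)$
$X = \frac{1041891457}{762215220}$ ($X = \frac{238700}{134667} + \frac{\left(-71\right) \left(3 + 288\right)}{50940} = 238700 \cdot \frac{1}{134667} + \left(-71\right) 291 \cdot \frac{1}{50940} = \frac{238700}{134667} - \frac{6887}{16980} = \frac{1041891457}{762215220} \approx 1.3669$)
$\frac{-155279 + X}{\left(221814 - -24028\right) + E{\left(-663 \right)}} = \frac{-155279 + \frac{1041891457}{762215220}}{\left(221814 - -24028\right) - 83} = - \frac{118354975254923}{762215220 \left(\left(221814 + 24028\right) - 83\right)} = - \frac{118354975254923}{762215220 \left(245842 - 83\right)} = - \frac{118354975254923}{762215220 \cdot 245759} = \left(- \frac{118354975254923}{762215220}\right) \frac{1}{245759} = - \frac{118354975254923}{187321250251980}$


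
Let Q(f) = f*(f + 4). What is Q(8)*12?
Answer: 1152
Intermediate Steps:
Q(f) = f*(4 + f)
Q(8)*12 = (8*(4 + 8))*12 = (8*12)*12 = 96*12 = 1152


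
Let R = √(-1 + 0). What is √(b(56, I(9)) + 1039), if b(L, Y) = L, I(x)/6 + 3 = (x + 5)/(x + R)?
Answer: √1095 ≈ 33.091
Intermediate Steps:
R = I (R = √(-1) = I ≈ 1.0*I)
I(x) = -18 + 6*(5 + x)/(I + x) (I(x) = -18 + 6*((x + 5)/(x + I)) = -18 + 6*((5 + x)/(I + x)) = -18 + 6*(5 + x)/(I + x))
√(b(56, I(9)) + 1039) = √(56 + 1039) = √1095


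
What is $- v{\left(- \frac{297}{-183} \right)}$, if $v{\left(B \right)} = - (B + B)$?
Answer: $\frac{198}{61} \approx 3.2459$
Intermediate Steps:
$v{\left(B \right)} = - 2 B$
$- v{\left(- \frac{297}{-183} \right)} = - \left(-2\right) \left(- \frac{297}{-183}\right) = - \left(-2\right) \left(- \frac{297 \left(-1\right)}{183}\right) = - \left(-2\right) \left(\left(-1\right) \left(- \frac{99}{61}\right)\right) = - \frac{\left(-2\right) 99}{61} = \left(-1\right) \left(- \frac{198}{61}\right) = \frac{198}{61}$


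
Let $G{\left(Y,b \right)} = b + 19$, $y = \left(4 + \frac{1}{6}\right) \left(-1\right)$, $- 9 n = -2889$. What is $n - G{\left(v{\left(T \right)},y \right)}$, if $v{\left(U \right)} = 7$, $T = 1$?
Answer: $\frac{1837}{6} \approx 306.17$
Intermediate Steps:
$n = 321$ ($n = \left(- \frac{1}{9}\right) \left(-2889\right) = 321$)
$y = - \frac{25}{6}$ ($y = \left(4 + \frac{1}{6}\right) \left(-1\right) = \frac{25}{6} \left(-1\right) = - \frac{25}{6} \approx -4.1667$)
$G{\left(Y,b \right)} = 19 + b$
$n - G{\left(v{\left(T \right)},y \right)} = 321 - \left(19 - \frac{25}{6}\right) = 321 - \frac{89}{6} = \frac{1837}{6}$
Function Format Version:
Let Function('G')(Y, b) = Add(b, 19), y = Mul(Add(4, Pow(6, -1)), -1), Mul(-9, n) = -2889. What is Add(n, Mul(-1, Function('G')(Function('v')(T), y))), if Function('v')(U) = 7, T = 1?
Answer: Rational(1837, 6) ≈ 306.17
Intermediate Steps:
n = 321 (n = Mul(Rational(-1, 9), -2889) = 321)
y = Rational(-25, 6) (y = Mul(Add(4, Rational(1, 6)), -1) = Mul(Rational(25, 6), -1) = Rational(-25, 6) ≈ -4.1667)
Function('G')(Y, b) = Add(19, b)
Add(n, Mul(-1, Function('G')(Function('v')(T), y))) = Add(321, Mul(-1, Add(19, Rational(-25, 6)))) = Add(321, Mul(-1, Rational(89, 6))) = Add(321, Rational(-89, 6)) = Rational(1837, 6)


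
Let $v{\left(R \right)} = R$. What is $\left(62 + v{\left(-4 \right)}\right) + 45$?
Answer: $103$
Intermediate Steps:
$\left(62 + v{\left(-4 \right)}\right) + 45 = \left(62 - 4\right) + 45 = 58 + 45 = 103$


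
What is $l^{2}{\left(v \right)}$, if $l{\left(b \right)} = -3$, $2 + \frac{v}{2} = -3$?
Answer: $9$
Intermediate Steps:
$v = -10$ ($v = -4 + 2 \left(-3\right) = -4 - 6 = -10$)
$l^{2}{\left(v \right)} = \left(-3\right)^{2} = 9$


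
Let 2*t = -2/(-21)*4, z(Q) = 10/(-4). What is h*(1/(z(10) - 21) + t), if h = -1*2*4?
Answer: -1168/987 ≈ -1.1834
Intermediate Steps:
z(Q) = -5/2 (z(Q) = 10*(-1/4) = -5/2)
t = 4/21 (t = (-2/(-21)*4)/2 = (-2*(-1/21)*4)/2 = ((2/21)*4)/2 = (1/2)*(8/21) = 4/21 ≈ 0.19048)
h = -8 (h = -2*4 = -8)
h*(1/(z(10) - 21) + t) = -8*(1/(-5/2 - 21) + 4/21) = -8*(1/(-47/2) + 4/21) = -8*(-2/47 + 4/21) = -8*146/987 = -1168/987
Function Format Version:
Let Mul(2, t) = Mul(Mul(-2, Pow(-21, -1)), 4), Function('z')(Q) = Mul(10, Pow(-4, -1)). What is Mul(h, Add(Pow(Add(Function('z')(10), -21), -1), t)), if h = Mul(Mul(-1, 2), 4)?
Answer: Rational(-1168, 987) ≈ -1.1834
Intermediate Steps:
Function('z')(Q) = Rational(-5, 2) (Function('z')(Q) = Mul(10, Rational(-1, 4)) = Rational(-5, 2))
t = Rational(4, 21) (t = Mul(Rational(1, 2), Mul(Mul(-2, Pow(-21, -1)), 4)) = Mul(Rational(1, 2), Mul(Mul(-2, Rational(-1, 21)), 4)) = Mul(Rational(1, 2), Mul(Rational(2, 21), 4)) = Mul(Rational(1, 2), Rational(8, 21)) = Rational(4, 21) ≈ 0.19048)
h = -8 (h = Mul(-2, 4) = -8)
Mul(h, Add(Pow(Add(Function('z')(10), -21), -1), t)) = Mul(-8, Add(Pow(Add(Rational(-5, 2), -21), -1), Rational(4, 21))) = Mul(-8, Add(Pow(Rational(-47, 2), -1), Rational(4, 21))) = Mul(-8, Add(Rational(-2, 47), Rational(4, 21))) = Mul(-8, Rational(146, 987)) = Rational(-1168, 987)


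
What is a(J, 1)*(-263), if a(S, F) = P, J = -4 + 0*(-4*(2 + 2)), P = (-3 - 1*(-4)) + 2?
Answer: -789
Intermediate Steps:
P = 3 (P = (-3 + 4) + 2 = 1 + 2 = 3)
J = -4 (J = -4 + 0*(-4*4) = -4 + 0*(-16) = -4 + 0 = -4)
a(S, F) = 3
a(J, 1)*(-263) = 3*(-263) = -789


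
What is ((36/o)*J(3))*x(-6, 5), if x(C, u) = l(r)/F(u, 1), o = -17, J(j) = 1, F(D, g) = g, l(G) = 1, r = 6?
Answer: -36/17 ≈ -2.1176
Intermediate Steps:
x(C, u) = 1 (x(C, u) = 1/1 = 1*1 = 1)
((36/o)*J(3))*x(-6, 5) = ((36/(-17))*1)*1 = ((36*(-1/17))*1)*1 = -36/17*1*1 = -36/17*1 = -36/17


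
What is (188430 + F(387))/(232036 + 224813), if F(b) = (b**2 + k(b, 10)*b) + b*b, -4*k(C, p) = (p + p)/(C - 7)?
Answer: 12361727/11573508 ≈ 1.0681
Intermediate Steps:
k(C, p) = -p/(2*(-7 + C)) (k(C, p) = -(p + p)/(4*(C - 7)) = -2*p/(4*(-7 + C)) = -p/(2*(-7 + C)))
F(b) = 2*b**2 - 10*b/(-14 + 2*b) (F(b) = (b**2 + (-1*10/(-14 + 2*b))*b) + b*b = (b**2 + (-10/(-14 + 2*b))*b) + b**2 = (b**2 - 10*b/(-14 + 2*b)) + b**2 = 2*b**2 - 10*b/(-14 + 2*b))
(188430 + F(387))/(232036 + 224813) = (188430 + 387*(-5 + 2*387*(-7 + 387))/(-7 + 387))/(232036 + 224813) = (188430 + 387*(-5 + 2*387*380)/380)/456849 = (188430 + 387*(1/380)*(-5 + 294120))*(1/456849) = (188430 + 387*(1/380)*294115)*(1/456849) = (188430 + 22764501/76)*(1/456849) = (37085181/76)*(1/456849) = 12361727/11573508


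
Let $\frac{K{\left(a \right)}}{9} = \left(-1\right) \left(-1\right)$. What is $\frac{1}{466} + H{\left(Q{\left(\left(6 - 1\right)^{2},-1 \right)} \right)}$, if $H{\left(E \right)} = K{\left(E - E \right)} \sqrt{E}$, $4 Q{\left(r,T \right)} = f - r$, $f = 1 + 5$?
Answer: $\frac{1}{466} + \frac{9 i \sqrt{19}}{2} \approx 0.0021459 + 19.615 i$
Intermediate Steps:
$f = 6$
$K{\left(a \right)} = 9$ ($K{\left(a \right)} = 9 \left(\left(-1\right) \left(-1\right)\right) = 9 \cdot 1 = 9$)
$Q{\left(r,T \right)} = \frac{3}{2} - \frac{r}{4}$ ($Q{\left(r,T \right)} = \frac{6 - r}{4} = \frac{3}{2} - \frac{r}{4}$)
$H{\left(E \right)} = 9 \sqrt{E}$
$\frac{1}{466} + H{\left(Q{\left(\left(6 - 1\right)^{2},-1 \right)} \right)} = \frac{1}{466} + 9 \sqrt{\frac{3}{2} - \frac{\left(6 - 1\right)^{2}}{4}} = \frac{1}{466} + 9 \sqrt{\frac{3}{2} - \frac{5^{2}}{4}} = \frac{1}{466} + 9 \sqrt{\frac{3}{2} - \frac{25}{4}} = \frac{1}{466} + 9 \sqrt{- \frac{19}{4}} = \frac{1}{466} + 9 \frac{i \sqrt{19}}{2} = \frac{1}{466} + \frac{9 i \sqrt{19}}{2}$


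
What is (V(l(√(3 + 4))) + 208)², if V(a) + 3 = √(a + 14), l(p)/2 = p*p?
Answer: 42053 + 820*√7 ≈ 44223.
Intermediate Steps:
l(p) = 2*p² (l(p) = 2*(p*p) = 2*p²)
V(a) = -3 + √(14 + a) (V(a) = -3 + √(a + 14) = -3 + √(14 + a))
(V(l(√(3 + 4))) + 208)² = ((-3 + √(14 + 2*(√(3 + 4))²)) + 208)² = ((-3 + √(14 + 2*(√7)²)) + 208)² = ((-3 + √(14 + 2*7)) + 208)² = ((-3 + √(14 + 14)) + 208)² = ((-3 + √28) + 208)² = ((-3 + 2*√7) + 208)² = (205 + 2*√7)²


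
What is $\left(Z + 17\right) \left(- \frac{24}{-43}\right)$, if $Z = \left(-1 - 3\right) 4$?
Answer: $\frac{24}{43} \approx 0.55814$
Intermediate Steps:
$Z = -16$ ($Z = \left(-4\right) 4 = -16$)
$\left(Z + 17\right) \left(- \frac{24}{-43}\right) = \left(-16 + 17\right) \left(- \frac{24}{-43}\right) = 1 \left(\left(-24\right) \left(- \frac{1}{43}\right)\right) = 1 \cdot \frac{24}{43} = \frac{24}{43}$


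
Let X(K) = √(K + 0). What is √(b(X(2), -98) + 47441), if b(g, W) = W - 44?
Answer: √47299 ≈ 217.48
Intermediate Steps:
X(K) = √K
b(g, W) = -44 + W
√(b(X(2), -98) + 47441) = √((-44 - 98) + 47441) = √(-142 + 47441) = √47299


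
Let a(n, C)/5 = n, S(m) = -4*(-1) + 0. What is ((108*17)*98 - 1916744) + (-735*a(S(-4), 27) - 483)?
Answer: -1751999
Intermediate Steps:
S(m) = 4 (S(m) = 4 + 0 = 4)
a(n, C) = 5*n
((108*17)*98 - 1916744) + (-735*a(S(-4), 27) - 483) = ((108*17)*98 - 1916744) + (-3675*4 - 483) = (1836*98 - 1916744) + (-735*20 - 483) = (179928 - 1916744) + (-14700 - 483) = -1736816 - 15183 = -1751999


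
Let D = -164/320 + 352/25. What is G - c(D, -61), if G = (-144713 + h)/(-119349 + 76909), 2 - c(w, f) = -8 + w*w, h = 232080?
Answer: 29201853069/169760000 ≈ 172.02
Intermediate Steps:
D = 5427/400 (D = -164*1/320 + 352*(1/25) = -41/80 + 352/25 = 5427/400 ≈ 13.568)
c(w, f) = 10 - w² (c(w, f) = 2 - (-8 + w*w) = 2 - (-8 + w²) = 2 + (8 - w²) = 10 - w²)
G = -87367/42440 (G = (-144713 + 232080)/(-119349 + 76909) = 87367/(-42440) = 87367*(-1/42440) = -87367/42440 ≈ -2.0586)
G - c(D, -61) = -87367/42440 - (10 - (5427/400)²) = -87367/42440 - (10 - 1*29452329/160000) = -87367/42440 - (10 - 29452329/160000) = -87367/42440 - 1*(-27852329/160000) = -87367/42440 + 27852329/160000 = 29201853069/169760000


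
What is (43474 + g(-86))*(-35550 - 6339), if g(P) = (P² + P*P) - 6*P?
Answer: -2462319198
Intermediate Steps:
g(P) = -6*P + 2*P² (g(P) = (P² + P²) - 6*P = 2*P² - 6*P = -6*P + 2*P²)
(43474 + g(-86))*(-35550 - 6339) = (43474 + 2*(-86)*(-3 - 86))*(-35550 - 6339) = (43474 + 2*(-86)*(-89))*(-41889) = (43474 + 15308)*(-41889) = 58782*(-41889) = -2462319198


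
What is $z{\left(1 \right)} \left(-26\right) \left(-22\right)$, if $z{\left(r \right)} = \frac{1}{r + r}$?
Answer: $286$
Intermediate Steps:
$z{\left(r \right)} = \frac{1}{2 r}$
$z{\left(1 \right)} \left(-26\right) \left(-22\right) = \frac{1}{2 \cdot 1} \left(-26\right) \left(-22\right) = \frac{1}{2} \cdot 1 \left(-26\right) \left(-22\right) = \frac{1}{2} \left(-26\right) \left(-22\right) = \left(-13\right) \left(-22\right) = 286$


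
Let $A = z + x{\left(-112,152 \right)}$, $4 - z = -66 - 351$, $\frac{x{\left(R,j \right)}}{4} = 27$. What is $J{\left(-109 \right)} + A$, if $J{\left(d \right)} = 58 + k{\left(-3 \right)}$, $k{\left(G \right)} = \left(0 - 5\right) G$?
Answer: $602$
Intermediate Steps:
$x{\left(R,j \right)} = 108$ ($x{\left(R,j \right)} = 4 \cdot 27 = 108$)
$k{\left(G \right)} = - 5 G$
$z = 421$ ($z = 4 - \left(-66 - 351\right) = 4 - -417 = 4 + 417 = 421$)
$J{\left(d \right)} = 73$ ($J{\left(d \right)} = 58 - -15 = 58 + 15 = 73$)
$A = 529$ ($A = 421 + 108 = 529$)
$J{\left(-109 \right)} + A = 73 + 529 = 602$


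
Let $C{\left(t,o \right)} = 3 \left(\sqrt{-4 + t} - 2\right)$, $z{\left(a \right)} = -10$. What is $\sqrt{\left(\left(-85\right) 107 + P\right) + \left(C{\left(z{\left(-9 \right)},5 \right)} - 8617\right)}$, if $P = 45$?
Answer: $\sqrt{-17673 + 3 i \sqrt{14}} \approx 0.0422 + 132.94 i$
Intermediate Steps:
$C{\left(t,o \right)} = -6 + 3 \sqrt{-4 + t}$ ($C{\left(t,o \right)} = 3 \left(-2 + \sqrt{-4 + t}\right) = -6 + 3 \sqrt{-4 + t}$)
$\sqrt{\left(\left(-85\right) 107 + P\right) + \left(C{\left(z{\left(-9 \right)},5 \right)} - 8617\right)} = \sqrt{\left(\left(-85\right) 107 + 45\right) - \left(8623 - 3 \sqrt{-4 - 10}\right)} = \sqrt{\left(-9095 + 45\right) - \left(8623 - 3 i \sqrt{14}\right)} = \sqrt{-9050 - \left(8623 - 3 i \sqrt{14}\right)} = \sqrt{-17673 + 3 i \sqrt{14}}$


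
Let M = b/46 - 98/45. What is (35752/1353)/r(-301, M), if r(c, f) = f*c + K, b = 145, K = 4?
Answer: -601680/6587207 ≈ -0.091341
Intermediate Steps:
M = 2017/2070 (M = 145/46 - 98/45 = 2017/2070 ≈ 0.97440)
r(c, f) = 4 + c*f (r(c, f) = f*c + 4 = c*f + 4 = 4 + c*f)
(35752/1353)/r(-301, M) = (35752/1353)/(4 - 301*2017/2070) = (35752*(1/1353))/(4 - 607117/2070) = 872/(33*(-598837/2070)) = (872/33)*(-2070/598837) = -601680/6587207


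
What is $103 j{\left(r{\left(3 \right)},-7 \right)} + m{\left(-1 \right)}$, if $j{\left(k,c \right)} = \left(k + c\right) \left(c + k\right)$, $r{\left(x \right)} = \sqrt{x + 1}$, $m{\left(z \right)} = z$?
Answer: $2574$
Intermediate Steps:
$r{\left(x \right)} = \sqrt{1 + x}$
$j{\left(k,c \right)} = \left(c + k\right)^{2}$ ($j{\left(k,c \right)} = \left(c + k\right) \left(c + k\right) = \left(c + k\right)^{2}$)
$103 j{\left(r{\left(3 \right)},-7 \right)} + m{\left(-1 \right)} = 103 \left(-7 + \sqrt{1 + 3}\right)^{2} - 1 = 103 \left(-7 + \sqrt{4}\right)^{2} - 1 = 103 \left(-7 + 2\right)^{2} - 1 = 103 \left(-5\right)^{2} - 1 = 103 \cdot 25 - 1 = 2575 - 1 = 2574$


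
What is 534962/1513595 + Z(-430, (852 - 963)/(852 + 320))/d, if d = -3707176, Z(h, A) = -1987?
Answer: 1986205800577/5611163057720 ≈ 0.35397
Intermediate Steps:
534962/1513595 + Z(-430, (852 - 963)/(852 + 320))/d = 534962/1513595 - 1987/(-3707176) = 534962*(1/1513595) - 1987*(-1/3707176) = 534962/1513595 + 1987/3707176 = 1986205800577/5611163057720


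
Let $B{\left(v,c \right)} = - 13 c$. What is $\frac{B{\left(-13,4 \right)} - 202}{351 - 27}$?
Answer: $- \frac{127}{162} \approx -0.78395$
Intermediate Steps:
$\frac{B{\left(-13,4 \right)} - 202}{351 - 27} = \frac{\left(-13\right) 4 - 202}{351 - 27} = \frac{-52 - 202}{324} = \left(-254\right) \frac{1}{324} = - \frac{127}{162}$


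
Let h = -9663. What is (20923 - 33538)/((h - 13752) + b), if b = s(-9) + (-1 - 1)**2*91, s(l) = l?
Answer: 2523/4612 ≈ 0.54705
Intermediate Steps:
b = 355 (b = -9 + (-1 - 1)**2*91 = -9 + (-2)**2*91 = -9 + 4*91 = -9 + 364 = 355)
(20923 - 33538)/((h - 13752) + b) = (20923 - 33538)/((-9663 - 13752) + 355) = -12615/(-23415 + 355) = -12615/(-23060) = -12615*(-1/23060) = 2523/4612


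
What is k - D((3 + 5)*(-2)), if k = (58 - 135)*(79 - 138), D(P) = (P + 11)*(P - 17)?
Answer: 4378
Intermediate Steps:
D(P) = (-17 + P)*(11 + P) (D(P) = (11 + P)*(-17 + P) = (-17 + P)*(11 + P))
k = 4543 (k = -77*(-59) = 4543)
k - D((3 + 5)*(-2)) = 4543 - (-187 + ((3 + 5)*(-2))² - 6*(3 + 5)*(-2)) = 4543 - (-187 + (8*(-2))² - 48*(-2)) = 4543 - (-187 + (-16)² - 6*(-16)) = 4543 - (-187 + 256 + 96) = 4543 - 1*165 = 4543 - 165 = 4378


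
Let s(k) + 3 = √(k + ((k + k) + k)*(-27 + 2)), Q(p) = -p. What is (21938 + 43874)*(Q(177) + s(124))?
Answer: -11846160 + 131624*I*√2294 ≈ -1.1846e+7 + 6.3042e+6*I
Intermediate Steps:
s(k) = -3 + √74*√(-k) (s(k) = -3 + √(k + ((k + k) + k)*(-27 + 2)) = -3 + √(k + (2*k + k)*(-25)) = -3 + √(k + (3*k)*(-25)) = -3 + √(k - 75*k) = -3 + √(-74*k) = -3 + √74*√(-k))
(21938 + 43874)*(Q(177) + s(124)) = (21938 + 43874)*(-1*177 + (-3 + √74*√(-1*124))) = 65812*(-177 + (-3 + √74*√(-124))) = 65812*(-177 + (-3 + √74*(2*I*√31))) = 65812*(-177 + (-3 + 2*I*√2294)) = 65812*(-180 + 2*I*√2294) = -11846160 + 131624*I*√2294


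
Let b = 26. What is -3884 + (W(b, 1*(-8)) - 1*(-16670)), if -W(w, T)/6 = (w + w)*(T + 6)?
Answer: 13410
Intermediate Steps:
W(w, T) = -12*w*(6 + T) (W(w, T) = -6*(w + w)*(T + 6) = -6*2*w*(6 + T) = -12*w*(6 + T))
-3884 + (W(b, 1*(-8)) - 1*(-16670)) = -3884 + (-12*26*(6 + 1*(-8)) - 1*(-16670)) = -3884 + (-12*26*(6 - 8) + 16670) = -3884 + (-12*26*(-2) + 16670) = -3884 + (624 + 16670) = -3884 + 17294 = 13410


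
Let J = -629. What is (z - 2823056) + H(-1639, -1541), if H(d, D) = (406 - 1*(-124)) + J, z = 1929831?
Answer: -893324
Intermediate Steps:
H(d, D) = -99 (H(d, D) = (406 - 1*(-124)) - 629 = (406 + 124) - 629 = 530 - 629 = -99)
(z - 2823056) + H(-1639, -1541) = (1929831 - 2823056) - 99 = -893225 - 99 = -893324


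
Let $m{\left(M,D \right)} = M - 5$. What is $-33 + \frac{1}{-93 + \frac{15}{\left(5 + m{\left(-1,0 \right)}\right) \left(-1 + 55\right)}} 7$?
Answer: $- \frac{55533}{1679} \approx -33.075$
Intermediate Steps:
$m{\left(M,D \right)} = -5 + M$ ($m{\left(M,D \right)} = M - 5 = -5 + M$)
$-33 + \frac{1}{-93 + \frac{15}{\left(5 + m{\left(-1,0 \right)}\right) \left(-1 + 55\right)}} 7 = -33 + \frac{1}{-93 + \frac{15}{\left(5 - 6\right) \left(-1 + 55\right)}} 7 = -33 + \frac{1}{-93 + \frac{15}{\left(5 - 6\right) 54}} \cdot 7 = -33 + \frac{1}{-93 + \frac{15}{\left(-1\right) 54}} \cdot 7 = -33 + \frac{1}{-93 + \frac{15}{-54}} \cdot 7 = -33 + \frac{1}{-93 + 15 \left(- \frac{1}{54}\right)} 7 = -33 + \frac{1}{-93 - \frac{5}{18}} \cdot 7 = -33 + \frac{1}{- \frac{1679}{18}} \cdot 7 = -33 - \frac{126}{1679} = - \frac{55533}{1679}$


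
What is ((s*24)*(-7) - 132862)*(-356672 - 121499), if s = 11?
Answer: 64414415410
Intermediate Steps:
((s*24)*(-7) - 132862)*(-356672 - 121499) = ((11*24)*(-7) - 132862)*(-356672 - 121499) = (264*(-7) - 132862)*(-478171) = (-1848 - 132862)*(-478171) = -134710*(-478171) = 64414415410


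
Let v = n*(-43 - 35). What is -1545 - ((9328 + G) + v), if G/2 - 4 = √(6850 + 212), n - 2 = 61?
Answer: -5967 - 2*√7062 ≈ -6135.1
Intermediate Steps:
n = 63 (n = 2 + 61 = 63)
G = 8 + 2*√7062 (G = 8 + 2*√(6850 + 212) = 8 + 2*√7062 ≈ 176.07)
v = -4914 (v = 63*(-43 - 35) = 63*(-78) = -4914)
-1545 - ((9328 + G) + v) = -1545 - ((9328 + (8 + 2*√7062)) - 4914) = -1545 - ((9336 + 2*√7062) - 4914) = -1545 - (4422 + 2*√7062) = -1545 + (-4422 - 2*√7062) = -5967 - 2*√7062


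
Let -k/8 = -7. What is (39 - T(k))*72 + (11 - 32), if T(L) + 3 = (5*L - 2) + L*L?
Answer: -242805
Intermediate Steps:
k = 56 (k = -8*(-7) = 56)
T(L) = -5 + L² + 5*L (T(L) = -3 + ((5*L - 2) + L*L) = -3 + ((-2 + 5*L) + L²) = -3 + (-2 + L² + 5*L) = -5 + L² + 5*L)
(39 - T(k))*72 + (11 - 32) = (39 - (-5 + 56² + 5*56))*72 + (11 - 32) = (39 - (-5 + 3136 + 280))*72 - 21 = (39 - 1*3411)*72 - 21 = (39 - 3411)*72 - 21 = -3372*72 - 21 = -242784 - 21 = -242805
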